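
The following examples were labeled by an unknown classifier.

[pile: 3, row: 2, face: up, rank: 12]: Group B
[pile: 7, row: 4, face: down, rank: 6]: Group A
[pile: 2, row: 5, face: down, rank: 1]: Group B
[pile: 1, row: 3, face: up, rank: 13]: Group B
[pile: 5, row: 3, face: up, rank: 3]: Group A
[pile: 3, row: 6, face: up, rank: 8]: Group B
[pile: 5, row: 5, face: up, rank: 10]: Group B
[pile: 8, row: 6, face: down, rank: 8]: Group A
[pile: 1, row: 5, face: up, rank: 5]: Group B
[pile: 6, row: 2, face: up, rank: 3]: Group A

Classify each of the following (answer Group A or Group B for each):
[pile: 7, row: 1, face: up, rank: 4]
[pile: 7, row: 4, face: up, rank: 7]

All 'Group A' examples share one property — pile ≥ 5 AND rank ≤ 8 — and every 'Group B' example lacks it.
[pile: 7, row: 1, face: up, rank: 4]: Group A (pile = 7, rank = 4).
[pile: 7, row: 4, face: up, rank: 7]: Group A (pile = 7, rank = 7).

Group A, Group A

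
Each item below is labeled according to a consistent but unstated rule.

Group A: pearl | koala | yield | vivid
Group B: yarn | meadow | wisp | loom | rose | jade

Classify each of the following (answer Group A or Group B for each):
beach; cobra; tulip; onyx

Group A, Group A, Group A, Group B

A rule that fits every label: odd length — true of each 'Group A' example, false of each 'Group B' one.
beach: Group A (length 5).
cobra: Group A (length 5).
tulip: Group A (length 5).
onyx: Group B (length 4).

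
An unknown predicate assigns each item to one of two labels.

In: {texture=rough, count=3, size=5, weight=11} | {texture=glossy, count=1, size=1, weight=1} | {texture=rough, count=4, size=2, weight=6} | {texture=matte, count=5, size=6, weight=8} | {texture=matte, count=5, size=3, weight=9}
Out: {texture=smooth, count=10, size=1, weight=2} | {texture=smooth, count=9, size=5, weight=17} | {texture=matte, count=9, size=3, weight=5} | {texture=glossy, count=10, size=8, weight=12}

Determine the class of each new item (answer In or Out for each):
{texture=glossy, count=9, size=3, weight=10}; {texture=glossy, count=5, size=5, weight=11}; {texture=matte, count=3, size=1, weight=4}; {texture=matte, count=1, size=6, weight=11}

One predicate separates the groups cleanly: count ≤ 5.
{texture=glossy, count=9, size=3, weight=10}: count = 9 — does not satisfy this, so Out.
{texture=glossy, count=5, size=5, weight=11}: count = 5 — meets the rule, so In.
{texture=matte, count=3, size=1, weight=4}: count = 3 — meets the rule, so In.
{texture=matte, count=1, size=6, weight=11}: count = 1 — meets the rule, so In.

Out, In, In, In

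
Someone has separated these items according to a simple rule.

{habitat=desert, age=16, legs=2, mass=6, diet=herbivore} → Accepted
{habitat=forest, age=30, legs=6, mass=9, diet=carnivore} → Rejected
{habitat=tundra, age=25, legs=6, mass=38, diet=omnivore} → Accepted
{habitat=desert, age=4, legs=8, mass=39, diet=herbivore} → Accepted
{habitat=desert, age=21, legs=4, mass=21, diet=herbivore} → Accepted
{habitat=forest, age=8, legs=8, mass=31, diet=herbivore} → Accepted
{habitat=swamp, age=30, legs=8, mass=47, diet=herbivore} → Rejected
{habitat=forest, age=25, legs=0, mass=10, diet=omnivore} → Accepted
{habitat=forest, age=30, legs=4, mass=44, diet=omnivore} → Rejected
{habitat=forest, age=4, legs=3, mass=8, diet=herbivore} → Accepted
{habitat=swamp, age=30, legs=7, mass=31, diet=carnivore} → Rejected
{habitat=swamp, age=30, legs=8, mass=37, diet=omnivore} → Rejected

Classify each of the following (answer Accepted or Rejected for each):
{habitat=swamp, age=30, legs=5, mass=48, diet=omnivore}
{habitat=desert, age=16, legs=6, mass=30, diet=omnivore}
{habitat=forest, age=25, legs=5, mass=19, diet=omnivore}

Rejected, Accepted, Accepted

A rule that fits every label: age ≤ 25 — true of each 'Accepted' example, false of each 'Rejected' one.
{habitat=swamp, age=30, legs=5, mass=48, diet=omnivore}: age = 30, doesn't match → Rejected. {habitat=desert, age=16, legs=6, mass=30, diet=omnivore}: age = 16, qualifies → Accepted. {habitat=forest, age=25, legs=5, mass=19, diet=omnivore}: age = 25, qualifies → Accepted.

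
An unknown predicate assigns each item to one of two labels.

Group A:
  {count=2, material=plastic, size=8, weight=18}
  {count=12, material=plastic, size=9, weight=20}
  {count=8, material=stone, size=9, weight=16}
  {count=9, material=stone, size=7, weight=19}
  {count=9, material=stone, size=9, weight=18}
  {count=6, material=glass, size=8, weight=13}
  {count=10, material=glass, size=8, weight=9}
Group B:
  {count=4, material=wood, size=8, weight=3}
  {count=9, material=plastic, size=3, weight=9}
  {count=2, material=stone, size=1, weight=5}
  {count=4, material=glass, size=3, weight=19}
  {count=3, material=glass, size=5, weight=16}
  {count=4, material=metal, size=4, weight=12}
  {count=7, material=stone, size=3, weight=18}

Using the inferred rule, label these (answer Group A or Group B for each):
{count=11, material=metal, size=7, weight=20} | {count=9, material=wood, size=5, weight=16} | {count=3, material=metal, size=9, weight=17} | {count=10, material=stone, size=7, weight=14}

The distinguishing property — weight ≥ 5 AND size ≥ 7 — holds for all the 'Group A' cases and none of the 'Group B' cases.
Group A: {count=11, material=metal, size=7, weight=20}, since weight = 20, size = 7.
Group B: {count=9, material=wood, size=5, weight=16}, since weight = 16, size = 5.
Group A: {count=3, material=metal, size=9, weight=17}, since weight = 17, size = 9.
Group A: {count=10, material=stone, size=7, weight=14}, since weight = 14, size = 7.

Group A, Group B, Group A, Group A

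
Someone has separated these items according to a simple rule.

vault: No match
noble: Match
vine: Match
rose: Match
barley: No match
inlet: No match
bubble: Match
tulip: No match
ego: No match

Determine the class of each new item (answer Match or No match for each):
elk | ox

The common property of the 'Match' items is: ends with 'e'. No 'No match' item has it.
elk — ends with 'k', hence No match.
ox — ends with 'x', hence No match.

No match, No match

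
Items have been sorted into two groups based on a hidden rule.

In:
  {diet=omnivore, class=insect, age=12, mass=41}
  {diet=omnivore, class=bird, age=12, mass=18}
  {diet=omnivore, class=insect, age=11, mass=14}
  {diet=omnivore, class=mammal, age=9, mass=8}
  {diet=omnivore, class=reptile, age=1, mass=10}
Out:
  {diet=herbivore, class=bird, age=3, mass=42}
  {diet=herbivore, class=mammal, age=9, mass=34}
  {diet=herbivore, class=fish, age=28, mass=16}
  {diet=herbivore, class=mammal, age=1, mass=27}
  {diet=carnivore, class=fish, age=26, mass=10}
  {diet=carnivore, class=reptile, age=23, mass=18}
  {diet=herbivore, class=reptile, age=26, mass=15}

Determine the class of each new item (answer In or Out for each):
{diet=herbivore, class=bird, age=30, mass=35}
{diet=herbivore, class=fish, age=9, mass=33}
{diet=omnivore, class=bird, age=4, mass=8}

Out, Out, In

The simplest hypothesis consistent with all the labels is: diet is omnivore.
{diet=herbivore, class=bird, age=30, mass=35}: diet is herbivore, lacks this property → Out.
{diet=herbivore, class=fish, age=9, mass=33}: diet is herbivore, lacks this property → Out.
{diet=omnivore, class=bird, age=4, mass=8}: diet is omnivore, fits → In.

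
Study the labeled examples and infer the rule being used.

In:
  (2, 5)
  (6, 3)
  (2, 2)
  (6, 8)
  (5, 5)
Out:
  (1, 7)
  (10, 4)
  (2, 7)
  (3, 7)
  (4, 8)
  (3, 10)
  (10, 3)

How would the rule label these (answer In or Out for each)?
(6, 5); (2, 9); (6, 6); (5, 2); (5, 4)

In, Out, In, In, In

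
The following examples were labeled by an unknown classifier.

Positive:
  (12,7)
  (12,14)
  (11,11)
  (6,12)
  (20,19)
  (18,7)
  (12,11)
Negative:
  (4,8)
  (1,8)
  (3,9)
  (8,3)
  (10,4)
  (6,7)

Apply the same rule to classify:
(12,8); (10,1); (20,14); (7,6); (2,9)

Positive, Negative, Positive, Negative, Negative

The classifier is using: sum ≥ 18.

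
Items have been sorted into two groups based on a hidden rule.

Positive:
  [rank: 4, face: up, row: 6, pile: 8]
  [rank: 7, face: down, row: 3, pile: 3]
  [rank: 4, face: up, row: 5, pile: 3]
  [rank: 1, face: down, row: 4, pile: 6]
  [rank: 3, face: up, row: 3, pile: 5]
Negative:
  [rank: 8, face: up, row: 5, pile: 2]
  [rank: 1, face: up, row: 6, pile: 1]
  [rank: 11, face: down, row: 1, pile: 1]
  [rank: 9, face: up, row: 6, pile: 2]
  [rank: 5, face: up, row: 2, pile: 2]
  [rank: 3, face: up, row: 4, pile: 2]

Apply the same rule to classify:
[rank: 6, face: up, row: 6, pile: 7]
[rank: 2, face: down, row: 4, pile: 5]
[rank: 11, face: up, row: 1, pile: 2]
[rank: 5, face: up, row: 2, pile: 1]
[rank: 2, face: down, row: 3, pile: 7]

Positive, Positive, Negative, Negative, Positive

The classifier is using: pile ≥ 3.
[rank: 6, face: up, row: 6, pile: 7]: pile = 7, fits → Positive. [rank: 2, face: down, row: 4, pile: 5]: pile = 5, fits → Positive. [rank: 11, face: up, row: 1, pile: 2]: pile = 2, doesn't match → Negative. [rank: 5, face: up, row: 2, pile: 1]: pile = 1, doesn't match → Negative. [rank: 2, face: down, row: 3, pile: 7]: pile = 7, fits → Positive.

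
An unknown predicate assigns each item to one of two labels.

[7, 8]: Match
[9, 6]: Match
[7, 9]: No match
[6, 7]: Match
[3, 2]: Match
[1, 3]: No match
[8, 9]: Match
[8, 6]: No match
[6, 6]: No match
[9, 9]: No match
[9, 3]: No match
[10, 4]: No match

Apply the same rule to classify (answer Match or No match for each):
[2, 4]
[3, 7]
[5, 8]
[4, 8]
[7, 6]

The simplest hypothesis consistent with all the labels is: sum is odd.

No match, No match, Match, No match, Match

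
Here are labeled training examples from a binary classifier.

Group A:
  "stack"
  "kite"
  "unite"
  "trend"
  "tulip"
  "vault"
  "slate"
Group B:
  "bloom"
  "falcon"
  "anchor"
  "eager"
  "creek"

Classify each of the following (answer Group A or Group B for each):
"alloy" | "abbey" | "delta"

Group B, Group B, Group A

The pattern is that an item is 'Group A' exactly when: contains 't'.
"alloy" → no 't' → Group B. "abbey" → no 't' → Group B. "delta" → has 't' → Group A.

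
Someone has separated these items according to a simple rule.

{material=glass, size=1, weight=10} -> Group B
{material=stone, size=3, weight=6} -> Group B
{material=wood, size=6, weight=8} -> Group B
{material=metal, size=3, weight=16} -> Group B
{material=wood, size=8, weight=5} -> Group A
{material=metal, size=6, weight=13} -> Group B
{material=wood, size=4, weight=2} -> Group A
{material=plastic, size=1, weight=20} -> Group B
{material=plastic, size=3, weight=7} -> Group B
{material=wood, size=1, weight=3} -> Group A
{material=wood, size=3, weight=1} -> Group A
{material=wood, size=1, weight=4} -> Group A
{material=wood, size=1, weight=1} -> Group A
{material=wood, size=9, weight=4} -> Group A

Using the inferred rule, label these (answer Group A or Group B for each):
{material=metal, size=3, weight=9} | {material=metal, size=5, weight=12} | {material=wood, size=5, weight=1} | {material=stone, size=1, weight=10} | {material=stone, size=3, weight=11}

'Group A' ⟺ weight ≤ 5.
{material=metal, size=3, weight=9}: Group B (weight = 9).
{material=metal, size=5, weight=12}: Group B (weight = 12).
{material=wood, size=5, weight=1}: Group A (weight = 1).
{material=stone, size=1, weight=10}: Group B (weight = 10).
{material=stone, size=3, weight=11}: Group B (weight = 11).

Group B, Group B, Group A, Group B, Group B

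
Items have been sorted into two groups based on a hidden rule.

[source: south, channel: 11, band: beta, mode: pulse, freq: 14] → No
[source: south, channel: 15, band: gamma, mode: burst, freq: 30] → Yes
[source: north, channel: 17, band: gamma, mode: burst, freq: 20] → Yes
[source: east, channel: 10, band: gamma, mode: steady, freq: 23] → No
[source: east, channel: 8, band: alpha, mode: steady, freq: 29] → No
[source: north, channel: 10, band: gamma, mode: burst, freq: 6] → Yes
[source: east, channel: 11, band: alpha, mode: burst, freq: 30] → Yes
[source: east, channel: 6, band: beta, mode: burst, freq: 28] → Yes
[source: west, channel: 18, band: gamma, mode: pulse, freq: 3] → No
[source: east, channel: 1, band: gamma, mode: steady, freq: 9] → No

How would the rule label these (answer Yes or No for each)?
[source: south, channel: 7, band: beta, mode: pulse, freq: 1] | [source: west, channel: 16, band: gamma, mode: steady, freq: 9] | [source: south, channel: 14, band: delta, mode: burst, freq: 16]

No, No, Yes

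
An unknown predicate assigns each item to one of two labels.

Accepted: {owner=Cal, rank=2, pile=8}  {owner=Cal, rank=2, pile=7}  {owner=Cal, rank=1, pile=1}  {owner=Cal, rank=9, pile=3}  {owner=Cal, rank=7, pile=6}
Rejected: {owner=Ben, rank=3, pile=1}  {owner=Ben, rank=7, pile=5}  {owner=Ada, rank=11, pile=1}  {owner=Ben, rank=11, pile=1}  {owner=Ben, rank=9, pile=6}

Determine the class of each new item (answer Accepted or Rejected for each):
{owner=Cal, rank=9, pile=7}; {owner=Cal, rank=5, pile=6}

Accepted, Accepted

The rule appears to be: owner is Cal.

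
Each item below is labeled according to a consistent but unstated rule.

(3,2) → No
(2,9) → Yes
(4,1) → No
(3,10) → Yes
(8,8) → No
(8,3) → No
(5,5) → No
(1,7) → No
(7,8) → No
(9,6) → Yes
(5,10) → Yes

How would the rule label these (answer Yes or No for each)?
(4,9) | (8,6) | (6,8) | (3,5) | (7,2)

Yes, No, No, No, No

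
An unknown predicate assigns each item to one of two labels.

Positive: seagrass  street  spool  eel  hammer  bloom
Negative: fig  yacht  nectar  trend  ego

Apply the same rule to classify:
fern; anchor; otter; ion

The common property of the 'Positive' items is: has a double letter. No 'Negative' item has it.
fern: no doubled letter, fails the rule → Negative. anchor: no doubled letter, fails the rule → Negative. otter: 'tt' doubled, matches → Positive. ion: no doubled letter, fails the rule → Negative.

Negative, Negative, Positive, Negative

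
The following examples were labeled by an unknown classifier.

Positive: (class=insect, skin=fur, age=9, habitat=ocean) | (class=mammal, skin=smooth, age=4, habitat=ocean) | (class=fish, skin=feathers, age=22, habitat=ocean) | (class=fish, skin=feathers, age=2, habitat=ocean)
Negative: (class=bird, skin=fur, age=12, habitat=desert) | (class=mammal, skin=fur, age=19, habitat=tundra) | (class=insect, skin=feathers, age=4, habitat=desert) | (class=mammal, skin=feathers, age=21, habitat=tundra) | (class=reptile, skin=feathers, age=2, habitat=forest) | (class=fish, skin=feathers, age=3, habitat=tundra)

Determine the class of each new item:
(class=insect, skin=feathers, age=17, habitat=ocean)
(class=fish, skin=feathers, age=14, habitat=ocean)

'Positive' ⟺ habitat is ocean.

Positive, Positive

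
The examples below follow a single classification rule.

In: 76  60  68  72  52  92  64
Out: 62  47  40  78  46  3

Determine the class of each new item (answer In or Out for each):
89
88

Out, In

The rule appears to be: multiple of 4 AND at least 46.
89: Out (89 = 4·22 + 1, 89 ≥ 46). 88: In (88 = 4·22, 88 ≥ 46).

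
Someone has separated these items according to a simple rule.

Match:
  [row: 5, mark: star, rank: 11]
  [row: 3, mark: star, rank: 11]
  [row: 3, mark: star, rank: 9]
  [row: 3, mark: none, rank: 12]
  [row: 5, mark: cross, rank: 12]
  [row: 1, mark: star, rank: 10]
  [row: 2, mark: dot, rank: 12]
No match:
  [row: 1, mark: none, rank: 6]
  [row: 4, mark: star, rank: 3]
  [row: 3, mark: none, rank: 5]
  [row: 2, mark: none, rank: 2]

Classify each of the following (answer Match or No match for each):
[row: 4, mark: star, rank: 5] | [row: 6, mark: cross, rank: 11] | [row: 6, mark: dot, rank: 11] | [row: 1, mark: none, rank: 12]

No match, Match, Match, Match

The common property of the 'Match' items is: rank ≥ 9. No 'No match' item has it.
[row: 4, mark: star, rank: 5]: No match (rank = 5). [row: 6, mark: cross, rank: 11]: Match (rank = 11). [row: 6, mark: dot, rank: 11]: Match (rank = 11). [row: 1, mark: none, rank: 12]: Match (rank = 12).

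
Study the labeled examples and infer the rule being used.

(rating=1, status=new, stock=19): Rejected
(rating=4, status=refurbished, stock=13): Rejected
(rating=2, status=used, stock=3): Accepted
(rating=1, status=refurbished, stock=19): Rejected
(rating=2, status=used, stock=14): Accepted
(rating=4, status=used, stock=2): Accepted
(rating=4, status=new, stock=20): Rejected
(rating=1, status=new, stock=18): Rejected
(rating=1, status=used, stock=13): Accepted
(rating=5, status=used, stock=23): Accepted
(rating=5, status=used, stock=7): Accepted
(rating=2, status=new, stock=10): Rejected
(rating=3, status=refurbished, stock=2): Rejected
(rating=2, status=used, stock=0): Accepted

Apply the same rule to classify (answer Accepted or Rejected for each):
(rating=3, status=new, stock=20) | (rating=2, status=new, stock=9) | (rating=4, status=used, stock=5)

Rejected, Rejected, Accepted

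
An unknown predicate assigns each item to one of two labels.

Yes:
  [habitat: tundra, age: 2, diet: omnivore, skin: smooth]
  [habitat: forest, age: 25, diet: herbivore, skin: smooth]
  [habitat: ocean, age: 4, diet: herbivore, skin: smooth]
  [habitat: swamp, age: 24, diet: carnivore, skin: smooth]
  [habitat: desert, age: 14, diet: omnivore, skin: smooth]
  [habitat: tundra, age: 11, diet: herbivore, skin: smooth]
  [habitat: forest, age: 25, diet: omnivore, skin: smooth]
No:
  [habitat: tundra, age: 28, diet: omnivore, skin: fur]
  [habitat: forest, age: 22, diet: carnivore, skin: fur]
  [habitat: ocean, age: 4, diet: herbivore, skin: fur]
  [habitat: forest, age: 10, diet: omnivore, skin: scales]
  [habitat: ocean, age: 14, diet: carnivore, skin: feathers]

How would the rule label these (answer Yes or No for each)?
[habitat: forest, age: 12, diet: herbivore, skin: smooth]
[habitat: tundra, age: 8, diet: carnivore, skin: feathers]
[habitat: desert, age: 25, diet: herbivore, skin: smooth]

The classifier is using: skin is smooth.

Yes, No, Yes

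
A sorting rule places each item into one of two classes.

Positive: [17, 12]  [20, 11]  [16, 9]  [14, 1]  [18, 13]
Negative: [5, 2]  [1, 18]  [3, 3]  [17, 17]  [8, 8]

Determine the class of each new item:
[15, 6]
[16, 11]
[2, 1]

The classifier is using: sum is odd AND first ≥ 8.
[15, 6] — 15+6 = 21, first 15, hence Positive.
[16, 11] — 16+11 = 27, first 16, hence Positive.
[2, 1] — 2+1 = 3, first 2, hence Negative.

Positive, Positive, Negative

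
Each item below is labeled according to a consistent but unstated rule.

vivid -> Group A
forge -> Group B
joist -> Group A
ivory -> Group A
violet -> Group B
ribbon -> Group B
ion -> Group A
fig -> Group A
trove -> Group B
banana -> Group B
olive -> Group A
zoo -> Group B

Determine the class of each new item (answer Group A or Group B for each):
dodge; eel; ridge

Group B, Group B, Group A

The distinguishing property — odd length AND contains 'i' — holds for all the 'Group A' cases and none of the 'Group B' cases.
dodge: length 5, no 'i', fails this test → Group B.
eel: length 3, no 'i', fails this test → Group B.
ridge: length 5, has 'i', passes → Group A.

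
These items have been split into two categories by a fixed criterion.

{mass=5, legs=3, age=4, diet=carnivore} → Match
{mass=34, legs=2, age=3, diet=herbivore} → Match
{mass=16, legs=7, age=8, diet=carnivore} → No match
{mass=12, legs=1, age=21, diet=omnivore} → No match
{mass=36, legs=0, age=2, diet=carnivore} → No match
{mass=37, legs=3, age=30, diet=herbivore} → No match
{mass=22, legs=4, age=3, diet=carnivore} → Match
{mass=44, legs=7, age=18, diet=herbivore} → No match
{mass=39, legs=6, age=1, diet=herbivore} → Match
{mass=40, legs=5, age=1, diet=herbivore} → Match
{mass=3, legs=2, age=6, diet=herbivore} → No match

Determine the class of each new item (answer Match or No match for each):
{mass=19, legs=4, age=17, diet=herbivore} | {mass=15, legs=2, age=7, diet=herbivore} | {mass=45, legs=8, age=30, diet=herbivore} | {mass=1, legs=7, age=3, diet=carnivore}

All 'Match' examples share one property — legs ≥ 1 AND age ≤ 4 — and every 'No match' example lacks it.
No match: {mass=19, legs=4, age=17, diet=herbivore}, since legs = 4, age = 17. No match: {mass=15, legs=2, age=7, diet=herbivore}, since legs = 2, age = 7. No match: {mass=45, legs=8, age=30, diet=herbivore}, since legs = 8, age = 30. Match: {mass=1, legs=7, age=3, diet=carnivore}, since legs = 7, age = 3.

No match, No match, No match, Match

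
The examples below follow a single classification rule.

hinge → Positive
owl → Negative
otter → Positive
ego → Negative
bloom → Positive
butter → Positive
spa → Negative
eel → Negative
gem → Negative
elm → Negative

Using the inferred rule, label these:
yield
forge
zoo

A rule that fits every label: length ≥ 5 — true of each 'Positive' example, false of each 'Negative' one.
yield → length 5 → Positive.
forge → length 5 → Positive.
zoo → length 3 → Negative.

Positive, Positive, Negative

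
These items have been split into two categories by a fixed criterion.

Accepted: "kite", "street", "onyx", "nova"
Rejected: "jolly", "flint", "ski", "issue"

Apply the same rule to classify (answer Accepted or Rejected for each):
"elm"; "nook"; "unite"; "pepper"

A rule that fits every label: even length — true of each 'Accepted' example, false of each 'Rejected' one.
"elm" — length 3, hence Rejected.
"nook" — length 4, hence Accepted.
"unite" — length 5, hence Rejected.
"pepper" — length 6, hence Accepted.

Rejected, Accepted, Rejected, Accepted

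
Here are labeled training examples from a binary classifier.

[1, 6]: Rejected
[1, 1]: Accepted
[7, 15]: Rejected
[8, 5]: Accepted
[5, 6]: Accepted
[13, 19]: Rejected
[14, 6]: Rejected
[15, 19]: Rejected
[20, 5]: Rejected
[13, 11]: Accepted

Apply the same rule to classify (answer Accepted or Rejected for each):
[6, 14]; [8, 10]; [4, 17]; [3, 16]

Rejected, Accepted, Rejected, Rejected

The simplest hypothesis consistent with all the labels is: |first − second| ≤ 3.
[6, 14] — |6−14| = 8, hence Rejected.
[8, 10] — |8−10| = 2, hence Accepted.
[4, 17] — |4−17| = 13, hence Rejected.
[3, 16] — |3−16| = 13, hence Rejected.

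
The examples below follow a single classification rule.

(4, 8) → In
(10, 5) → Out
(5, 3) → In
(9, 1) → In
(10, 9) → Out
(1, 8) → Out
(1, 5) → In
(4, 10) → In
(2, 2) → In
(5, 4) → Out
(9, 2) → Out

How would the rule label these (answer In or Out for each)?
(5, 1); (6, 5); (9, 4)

In, Out, Out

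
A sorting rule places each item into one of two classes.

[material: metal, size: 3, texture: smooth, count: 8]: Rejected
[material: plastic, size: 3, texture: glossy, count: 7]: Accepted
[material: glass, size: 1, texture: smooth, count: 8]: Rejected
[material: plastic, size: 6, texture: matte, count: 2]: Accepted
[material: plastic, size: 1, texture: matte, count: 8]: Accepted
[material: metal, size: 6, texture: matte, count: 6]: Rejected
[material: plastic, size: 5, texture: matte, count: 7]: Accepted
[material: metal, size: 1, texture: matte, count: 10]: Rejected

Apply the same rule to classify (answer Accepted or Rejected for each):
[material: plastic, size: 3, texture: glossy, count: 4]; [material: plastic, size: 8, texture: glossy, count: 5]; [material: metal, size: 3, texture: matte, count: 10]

One predicate separates the groups cleanly: material is plastic.

Accepted, Accepted, Rejected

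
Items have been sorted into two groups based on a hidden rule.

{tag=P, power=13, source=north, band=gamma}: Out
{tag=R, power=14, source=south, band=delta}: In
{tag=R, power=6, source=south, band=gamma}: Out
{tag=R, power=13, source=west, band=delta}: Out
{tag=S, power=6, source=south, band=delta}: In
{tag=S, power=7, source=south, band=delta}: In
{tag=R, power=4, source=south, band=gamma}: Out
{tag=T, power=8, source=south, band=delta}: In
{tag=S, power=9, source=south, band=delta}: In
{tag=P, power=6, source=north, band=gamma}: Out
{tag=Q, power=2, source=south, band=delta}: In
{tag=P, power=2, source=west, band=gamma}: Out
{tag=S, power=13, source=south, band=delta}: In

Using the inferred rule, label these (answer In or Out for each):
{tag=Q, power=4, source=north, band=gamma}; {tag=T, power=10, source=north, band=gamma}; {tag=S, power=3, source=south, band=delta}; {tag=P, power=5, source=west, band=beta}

'In' ⟺ band is delta AND source is south.
{tag=Q, power=4, source=north, band=gamma} → band is gamma, source is north → Out. {tag=T, power=10, source=north, band=gamma} → band is gamma, source is north → Out. {tag=S, power=3, source=south, band=delta} → band is delta, source is south → In. {tag=P, power=5, source=west, band=beta} → band is beta, source is west → Out.

Out, Out, In, Out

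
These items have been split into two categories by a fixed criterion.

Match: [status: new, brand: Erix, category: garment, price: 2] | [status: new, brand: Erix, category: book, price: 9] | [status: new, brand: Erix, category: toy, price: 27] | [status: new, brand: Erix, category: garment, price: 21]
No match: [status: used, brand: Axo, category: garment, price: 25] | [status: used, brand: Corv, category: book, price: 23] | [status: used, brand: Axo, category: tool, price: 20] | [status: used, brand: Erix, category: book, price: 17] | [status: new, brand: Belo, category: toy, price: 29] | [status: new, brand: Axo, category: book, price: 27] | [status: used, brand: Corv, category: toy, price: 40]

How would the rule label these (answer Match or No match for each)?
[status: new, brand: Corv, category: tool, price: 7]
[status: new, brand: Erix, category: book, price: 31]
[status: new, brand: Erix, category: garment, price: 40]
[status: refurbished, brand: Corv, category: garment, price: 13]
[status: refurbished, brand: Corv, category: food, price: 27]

No match, Match, Match, No match, No match

Every 'Match' example satisfies: status is new AND brand is Erix. None of the 'No match' examples do.
No match: [status: new, brand: Corv, category: tool, price: 7], since status is new, brand is Corv. Match: [status: new, brand: Erix, category: book, price: 31], since status is new, brand is Erix. Match: [status: new, brand: Erix, category: garment, price: 40], since status is new, brand is Erix. No match: [status: refurbished, brand: Corv, category: garment, price: 13], since status is refurbished, brand is Corv. No match: [status: refurbished, brand: Corv, category: food, price: 27], since status is refurbished, brand is Corv.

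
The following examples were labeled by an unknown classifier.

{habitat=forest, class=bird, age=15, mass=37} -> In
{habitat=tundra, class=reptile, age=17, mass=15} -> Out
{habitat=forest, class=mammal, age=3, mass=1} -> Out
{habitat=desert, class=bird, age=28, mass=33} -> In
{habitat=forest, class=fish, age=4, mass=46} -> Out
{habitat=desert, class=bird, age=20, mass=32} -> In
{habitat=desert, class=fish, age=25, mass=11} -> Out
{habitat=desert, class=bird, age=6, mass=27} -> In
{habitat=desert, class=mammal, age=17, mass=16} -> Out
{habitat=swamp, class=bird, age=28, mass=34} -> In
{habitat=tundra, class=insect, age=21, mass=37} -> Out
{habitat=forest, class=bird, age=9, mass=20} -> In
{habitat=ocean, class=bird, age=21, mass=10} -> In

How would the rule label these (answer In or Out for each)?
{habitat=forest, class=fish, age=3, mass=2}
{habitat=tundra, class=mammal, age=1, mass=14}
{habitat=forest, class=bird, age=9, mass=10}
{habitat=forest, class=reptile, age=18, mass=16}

Out, Out, In, Out

Comparing the two groups points to one rule — class is bird.
{habitat=forest, class=fish, age=3, mass=2}: Out (class is fish). {habitat=tundra, class=mammal, age=1, mass=14}: Out (class is mammal). {habitat=forest, class=bird, age=9, mass=10}: In (class is bird). {habitat=forest, class=reptile, age=18, mass=16}: Out (class is reptile).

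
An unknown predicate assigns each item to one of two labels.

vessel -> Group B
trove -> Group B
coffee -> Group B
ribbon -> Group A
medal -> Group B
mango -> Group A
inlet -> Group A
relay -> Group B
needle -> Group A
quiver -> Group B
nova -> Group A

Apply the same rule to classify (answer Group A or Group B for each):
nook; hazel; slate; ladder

Checking candidate rules against both groups, what survives is: contains 'n'.

Group A, Group B, Group B, Group B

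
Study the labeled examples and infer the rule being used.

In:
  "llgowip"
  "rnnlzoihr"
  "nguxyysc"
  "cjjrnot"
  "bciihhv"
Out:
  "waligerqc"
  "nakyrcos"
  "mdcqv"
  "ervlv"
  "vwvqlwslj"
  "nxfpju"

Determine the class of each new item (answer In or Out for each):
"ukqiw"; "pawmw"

The classifier is using: has a double letter.

Out, Out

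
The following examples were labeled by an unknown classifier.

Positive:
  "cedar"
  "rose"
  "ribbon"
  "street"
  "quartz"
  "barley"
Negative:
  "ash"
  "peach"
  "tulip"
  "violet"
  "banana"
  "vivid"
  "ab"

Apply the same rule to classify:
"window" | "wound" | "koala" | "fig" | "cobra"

Negative, Negative, Negative, Negative, Positive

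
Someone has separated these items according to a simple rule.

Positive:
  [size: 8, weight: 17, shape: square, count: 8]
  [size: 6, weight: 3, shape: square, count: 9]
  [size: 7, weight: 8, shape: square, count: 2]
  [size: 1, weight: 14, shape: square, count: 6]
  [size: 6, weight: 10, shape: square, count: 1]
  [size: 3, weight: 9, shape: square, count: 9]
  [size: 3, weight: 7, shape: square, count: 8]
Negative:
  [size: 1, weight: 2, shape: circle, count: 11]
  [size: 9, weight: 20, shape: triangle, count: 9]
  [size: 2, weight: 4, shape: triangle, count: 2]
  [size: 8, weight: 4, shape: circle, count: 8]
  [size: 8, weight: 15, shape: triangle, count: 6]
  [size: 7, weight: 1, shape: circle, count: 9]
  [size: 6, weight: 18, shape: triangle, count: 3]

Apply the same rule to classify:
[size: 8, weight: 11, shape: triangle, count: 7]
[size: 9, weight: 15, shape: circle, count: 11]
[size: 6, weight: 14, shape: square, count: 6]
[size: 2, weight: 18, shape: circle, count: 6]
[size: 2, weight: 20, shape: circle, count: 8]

Negative, Negative, Positive, Negative, Negative

The pattern is that an item is 'Positive' exactly when: shape is square.
[size: 8, weight: 11, shape: triangle, count: 7]: Negative (shape is triangle). [size: 9, weight: 15, shape: circle, count: 11]: Negative (shape is circle). [size: 6, weight: 14, shape: square, count: 6]: Positive (shape is square). [size: 2, weight: 18, shape: circle, count: 6]: Negative (shape is circle). [size: 2, weight: 20, shape: circle, count: 8]: Negative (shape is circle).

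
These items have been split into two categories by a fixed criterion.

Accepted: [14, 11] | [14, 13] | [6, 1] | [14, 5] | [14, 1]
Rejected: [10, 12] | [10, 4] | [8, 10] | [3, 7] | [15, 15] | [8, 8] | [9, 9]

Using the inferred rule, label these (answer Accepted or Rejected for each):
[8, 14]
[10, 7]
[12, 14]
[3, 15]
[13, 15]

The distinguishing property — sum is odd — holds for all the 'Accepted' cases and none of the 'Rejected' cases.
[8, 14] → 8+14 = 22 → Rejected.
[10, 7] → 10+7 = 17 → Accepted.
[12, 14] → 12+14 = 26 → Rejected.
[3, 15] → 3+15 = 18 → Rejected.
[13, 15] → 13+15 = 28 → Rejected.

Rejected, Accepted, Rejected, Rejected, Rejected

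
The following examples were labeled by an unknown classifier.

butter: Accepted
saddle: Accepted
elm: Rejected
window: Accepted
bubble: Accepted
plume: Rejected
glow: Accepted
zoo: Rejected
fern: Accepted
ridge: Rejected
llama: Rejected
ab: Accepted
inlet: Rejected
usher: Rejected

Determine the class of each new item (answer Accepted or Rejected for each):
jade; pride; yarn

Accepted, Rejected, Accepted

The rule appears to be: even length.
Accepted: jade, since length 4.
Rejected: pride, since length 5.
Accepted: yarn, since length 4.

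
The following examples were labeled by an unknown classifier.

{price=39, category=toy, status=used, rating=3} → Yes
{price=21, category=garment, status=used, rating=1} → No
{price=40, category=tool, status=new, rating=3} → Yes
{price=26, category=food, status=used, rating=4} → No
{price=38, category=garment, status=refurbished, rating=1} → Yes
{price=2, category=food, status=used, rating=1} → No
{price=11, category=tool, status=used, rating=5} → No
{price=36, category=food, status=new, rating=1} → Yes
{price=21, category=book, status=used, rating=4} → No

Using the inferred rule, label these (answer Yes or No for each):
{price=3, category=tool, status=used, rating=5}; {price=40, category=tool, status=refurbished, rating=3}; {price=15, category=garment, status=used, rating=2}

No, Yes, No

Every 'Yes' example satisfies: price ≥ 36. None of the 'No' examples do.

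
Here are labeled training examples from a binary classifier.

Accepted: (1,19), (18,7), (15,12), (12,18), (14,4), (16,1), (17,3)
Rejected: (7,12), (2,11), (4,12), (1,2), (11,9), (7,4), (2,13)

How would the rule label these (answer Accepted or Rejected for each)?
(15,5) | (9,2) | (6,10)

Accepted, Rejected, Rejected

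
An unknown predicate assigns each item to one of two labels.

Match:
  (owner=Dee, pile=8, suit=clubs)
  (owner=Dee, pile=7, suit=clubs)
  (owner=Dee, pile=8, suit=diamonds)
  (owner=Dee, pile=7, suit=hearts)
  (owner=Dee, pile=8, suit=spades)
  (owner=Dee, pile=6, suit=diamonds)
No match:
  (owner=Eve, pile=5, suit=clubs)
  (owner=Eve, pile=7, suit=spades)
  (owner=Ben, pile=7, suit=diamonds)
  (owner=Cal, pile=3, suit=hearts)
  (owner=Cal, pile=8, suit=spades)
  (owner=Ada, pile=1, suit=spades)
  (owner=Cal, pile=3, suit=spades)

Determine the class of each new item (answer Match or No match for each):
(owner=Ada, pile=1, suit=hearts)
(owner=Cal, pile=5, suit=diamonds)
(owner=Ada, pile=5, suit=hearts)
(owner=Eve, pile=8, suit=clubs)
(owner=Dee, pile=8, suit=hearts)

No match, No match, No match, No match, Match

Looking at the examples, the only property every 'Match' case has and every 'No match' case lacks is: owner is Dee.
(owner=Ada, pile=1, suit=hearts) → owner is Ada → No match.
(owner=Cal, pile=5, suit=diamonds) → owner is Cal → No match.
(owner=Ada, pile=5, suit=hearts) → owner is Ada → No match.
(owner=Eve, pile=8, suit=clubs) → owner is Eve → No match.
(owner=Dee, pile=8, suit=hearts) → owner is Dee → Match.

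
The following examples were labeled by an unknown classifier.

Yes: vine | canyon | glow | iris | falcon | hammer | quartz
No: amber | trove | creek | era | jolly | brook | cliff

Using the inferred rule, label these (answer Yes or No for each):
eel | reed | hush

A rule that fits every label: even length — true of each 'Yes' example, false of each 'No' one.

No, Yes, Yes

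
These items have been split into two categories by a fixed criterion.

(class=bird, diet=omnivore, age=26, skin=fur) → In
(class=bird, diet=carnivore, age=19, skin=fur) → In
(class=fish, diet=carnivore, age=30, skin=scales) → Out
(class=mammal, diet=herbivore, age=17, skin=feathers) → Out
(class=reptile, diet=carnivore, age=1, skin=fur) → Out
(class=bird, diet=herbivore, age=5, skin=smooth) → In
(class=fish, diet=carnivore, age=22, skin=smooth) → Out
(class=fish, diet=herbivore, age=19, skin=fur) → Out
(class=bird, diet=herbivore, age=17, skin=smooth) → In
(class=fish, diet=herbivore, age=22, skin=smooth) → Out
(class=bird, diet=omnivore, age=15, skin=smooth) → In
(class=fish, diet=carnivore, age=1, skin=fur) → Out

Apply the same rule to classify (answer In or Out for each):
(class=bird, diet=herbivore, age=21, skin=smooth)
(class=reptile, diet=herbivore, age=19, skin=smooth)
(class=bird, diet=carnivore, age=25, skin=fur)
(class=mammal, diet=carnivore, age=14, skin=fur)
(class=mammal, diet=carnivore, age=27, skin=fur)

In, Out, In, Out, Out

The pattern is that an item is 'In' exactly when: class is bird.
(class=bird, diet=herbivore, age=21, skin=smooth) → class is bird → In. (class=reptile, diet=herbivore, age=19, skin=smooth) → class is reptile → Out. (class=bird, diet=carnivore, age=25, skin=fur) → class is bird → In. (class=mammal, diet=carnivore, age=14, skin=fur) → class is mammal → Out. (class=mammal, diet=carnivore, age=27, skin=fur) → class is mammal → Out.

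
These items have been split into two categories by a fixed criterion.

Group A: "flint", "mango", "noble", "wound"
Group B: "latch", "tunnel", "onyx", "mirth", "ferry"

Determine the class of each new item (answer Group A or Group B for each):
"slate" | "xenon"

Group B, Group A

The simplest hypothesis consistent with all the labels is: odd length AND contains 'n'.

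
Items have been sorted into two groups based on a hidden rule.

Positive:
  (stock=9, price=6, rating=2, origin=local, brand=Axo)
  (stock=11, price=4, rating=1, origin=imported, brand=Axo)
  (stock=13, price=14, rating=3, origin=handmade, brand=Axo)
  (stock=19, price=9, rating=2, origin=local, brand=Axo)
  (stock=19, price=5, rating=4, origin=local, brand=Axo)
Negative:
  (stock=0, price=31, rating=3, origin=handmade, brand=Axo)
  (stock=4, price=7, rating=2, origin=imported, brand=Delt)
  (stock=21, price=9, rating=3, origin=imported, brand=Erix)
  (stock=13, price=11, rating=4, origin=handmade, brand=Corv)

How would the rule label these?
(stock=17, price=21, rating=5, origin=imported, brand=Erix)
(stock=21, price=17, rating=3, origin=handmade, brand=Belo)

The classifier is using: brand is Axo AND stock ≥ 4.
(stock=17, price=21, rating=5, origin=imported, brand=Erix): Negative (brand is Erix, stock = 17). (stock=21, price=17, rating=3, origin=handmade, brand=Belo): Negative (brand is Belo, stock = 21).

Negative, Negative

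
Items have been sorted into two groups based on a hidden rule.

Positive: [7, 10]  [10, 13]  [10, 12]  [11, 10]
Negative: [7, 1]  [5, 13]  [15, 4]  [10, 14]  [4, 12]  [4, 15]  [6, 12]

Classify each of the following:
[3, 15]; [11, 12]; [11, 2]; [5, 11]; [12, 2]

Negative, Positive, Negative, Negative, Negative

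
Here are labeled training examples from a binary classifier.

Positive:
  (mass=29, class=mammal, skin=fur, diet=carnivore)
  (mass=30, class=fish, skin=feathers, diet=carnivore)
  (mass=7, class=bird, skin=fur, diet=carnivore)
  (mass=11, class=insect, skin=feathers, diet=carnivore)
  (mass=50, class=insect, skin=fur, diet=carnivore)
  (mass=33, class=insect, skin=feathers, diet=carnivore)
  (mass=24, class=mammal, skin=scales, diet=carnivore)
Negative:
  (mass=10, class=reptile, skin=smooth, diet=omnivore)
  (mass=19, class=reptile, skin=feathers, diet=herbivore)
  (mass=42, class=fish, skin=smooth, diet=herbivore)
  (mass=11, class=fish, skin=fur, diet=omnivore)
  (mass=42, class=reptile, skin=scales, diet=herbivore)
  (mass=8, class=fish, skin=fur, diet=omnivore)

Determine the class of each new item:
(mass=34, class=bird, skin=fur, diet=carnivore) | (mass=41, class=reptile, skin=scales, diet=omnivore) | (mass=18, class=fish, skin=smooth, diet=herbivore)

Positive, Negative, Negative

The simplest hypothesis consistent with all the labels is: diet is carnivore.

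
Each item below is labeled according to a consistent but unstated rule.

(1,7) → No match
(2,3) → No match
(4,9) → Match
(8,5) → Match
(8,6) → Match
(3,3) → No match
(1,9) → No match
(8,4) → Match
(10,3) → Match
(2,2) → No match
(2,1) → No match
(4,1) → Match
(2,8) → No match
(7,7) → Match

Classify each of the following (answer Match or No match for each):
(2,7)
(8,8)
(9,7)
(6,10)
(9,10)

No match, Match, Match, Match, Match

The rule appears to be: first ≥ 4.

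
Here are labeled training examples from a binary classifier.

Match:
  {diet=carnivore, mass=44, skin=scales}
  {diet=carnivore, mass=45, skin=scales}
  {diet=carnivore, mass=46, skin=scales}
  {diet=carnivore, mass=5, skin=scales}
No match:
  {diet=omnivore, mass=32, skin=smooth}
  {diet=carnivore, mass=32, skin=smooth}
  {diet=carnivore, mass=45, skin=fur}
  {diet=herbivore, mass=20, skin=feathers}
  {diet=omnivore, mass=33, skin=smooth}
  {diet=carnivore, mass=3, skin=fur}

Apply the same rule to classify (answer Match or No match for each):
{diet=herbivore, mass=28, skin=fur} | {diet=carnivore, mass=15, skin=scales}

No match, Match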